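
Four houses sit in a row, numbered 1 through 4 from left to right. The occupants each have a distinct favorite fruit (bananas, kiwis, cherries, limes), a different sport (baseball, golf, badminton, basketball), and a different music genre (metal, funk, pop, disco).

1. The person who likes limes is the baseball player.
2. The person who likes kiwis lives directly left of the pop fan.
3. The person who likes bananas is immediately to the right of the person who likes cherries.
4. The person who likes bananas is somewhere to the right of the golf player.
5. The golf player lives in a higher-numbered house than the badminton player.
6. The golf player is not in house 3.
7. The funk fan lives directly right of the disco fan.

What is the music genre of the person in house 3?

disco

From clue 6, the golf player must be in house 2.
So house 1 gets badminton for sport.
The only favorite fruit still possible for house 1 is kiwis.
That leaves cherries as the favorite fruit for house 2.
Clue 2: the pop fan is in house 2.
Clue 3 places the person who likes bananas in house 3.
House 4 favorite fruit: only limes fits.
Clue 1: the baseball player is in house 4.
Clue 7 places the funk fan in house 4.
The disco fan is in house 3 (clue 7).
House 3's sport must be basketball (nothing else left).
That leaves metal as the music genre for house 1.
So: house 1 = kiwis/badminton/metal, house 2 = cherries/golf/pop, house 3 = bananas/basketball/disco, house 4 = limes/baseball/funk.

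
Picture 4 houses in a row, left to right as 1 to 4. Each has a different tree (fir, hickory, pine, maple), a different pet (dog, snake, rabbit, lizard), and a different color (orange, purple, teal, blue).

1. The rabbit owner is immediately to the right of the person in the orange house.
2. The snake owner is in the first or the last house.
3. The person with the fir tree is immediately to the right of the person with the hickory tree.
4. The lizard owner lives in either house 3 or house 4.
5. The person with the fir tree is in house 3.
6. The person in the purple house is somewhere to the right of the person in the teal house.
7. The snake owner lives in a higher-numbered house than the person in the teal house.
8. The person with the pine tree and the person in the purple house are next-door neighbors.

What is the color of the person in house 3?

The person with the fir tree is in house 3 (clue 5).
The snake owner is in house 4 (clue 7).
The only pet still possible for house 1 is dog.
The only pet still possible for house 2 is rabbit.
So house 3 gets lizard for pet.
By clue 1, the person in the orange house is in house 1.
From clue 3, the person with the hickory tree must be in house 2.
So house 4 gets blue for color.
By clue 6, the person in the purple house is in house 3.
The person in the teal house is in house 2 (clue 6).
From clue 8, the person with the pine tree must be in house 4.
That leaves maple as the tree for house 1.
So: house 1 = maple/dog/orange, house 2 = hickory/rabbit/teal, house 3 = fir/lizard/purple, house 4 = pine/snake/blue.

purple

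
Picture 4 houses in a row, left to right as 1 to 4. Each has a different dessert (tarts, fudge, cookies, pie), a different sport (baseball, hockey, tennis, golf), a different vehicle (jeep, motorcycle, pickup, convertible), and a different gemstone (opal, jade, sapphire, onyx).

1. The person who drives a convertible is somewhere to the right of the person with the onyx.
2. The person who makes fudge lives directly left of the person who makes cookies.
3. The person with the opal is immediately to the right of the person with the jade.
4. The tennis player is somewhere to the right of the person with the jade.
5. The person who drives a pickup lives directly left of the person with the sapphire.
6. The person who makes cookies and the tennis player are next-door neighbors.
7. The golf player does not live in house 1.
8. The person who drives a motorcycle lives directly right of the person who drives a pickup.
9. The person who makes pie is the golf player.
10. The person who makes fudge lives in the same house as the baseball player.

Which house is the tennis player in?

3

The person who makes cookies is narrowed to house 2 or 3 or 4; consider each.
Placing it in house 3 and house 4 leads to a contradiction, so it's in house 2.
From clue 2, the person who makes fudge must be in house 1.
The tennis player is in house 3 (clue 6).
The baseball player is in house 1 (clue 10).
The person who makes pie is in house 4 (clue 9).
By clue 9, the golf player is in house 4.
The only dessert still possible for house 3 is tarts.
That leaves hockey as the sport for house 2.
House 4 gemstone: only sapphire fits.
The person who drives a pickup is in house 3 (clue 5).
The person who drives a motorcycle is in house 4 (clue 8).
The only vehicle still possible for house 1 is jeep.
House 2's vehicle must be convertible (nothing else left).
From clue 1, the person with the onyx must be in house 1.
So house 3 gets opal for gemstone.
House 2's gemstone must be jade (nothing else left).
So: house 1 = fudge/baseball/jeep/onyx, house 2 = cookies/hockey/convertible/jade, house 3 = tarts/tennis/pickup/opal, house 4 = pie/golf/motorcycle/sapphire.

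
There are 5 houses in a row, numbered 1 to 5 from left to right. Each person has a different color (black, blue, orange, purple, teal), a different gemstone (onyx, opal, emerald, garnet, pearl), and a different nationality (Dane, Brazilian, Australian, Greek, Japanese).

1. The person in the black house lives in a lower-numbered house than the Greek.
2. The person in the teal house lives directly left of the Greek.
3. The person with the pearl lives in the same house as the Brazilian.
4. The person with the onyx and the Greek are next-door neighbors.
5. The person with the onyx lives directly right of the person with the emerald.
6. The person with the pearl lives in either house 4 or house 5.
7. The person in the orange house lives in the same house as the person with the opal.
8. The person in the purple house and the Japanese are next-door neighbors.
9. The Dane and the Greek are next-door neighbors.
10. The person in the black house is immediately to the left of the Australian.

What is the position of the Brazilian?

The person with the pearl is narrowed to house 4 or 5; consider each.
Placing it in house 4 leads to a contradiction, so it's in house 5.
Clue 3 places the Brazilian in house 5.
The person in the black house is narrowed to house 1 or 2 or 3; consider each.
Placing it in house 2 and house 3 leads to a contradiction, so it's in house 1.
Clue 10: the Australian is in house 2.
That leaves Japanese as the nationality for house 1.
The person in the purple house is in house 2 (clue 8).
The only color still possible for house 3 is teal.
House 5's color must be blue (nothing else left).
Clue 2 places the Greek in house 4.
The person with the onyx is in house 3 (clue 4).
From clue 5, the person with the emerald must be in house 2.
Clue 7: the person with the opal is in house 4.
From clue 9, the Dane must be in house 3.
That leaves orange as the color for house 4.
House 1 gemstone: only garnet fits.
So: house 1 = black/garnet/Japanese, house 2 = purple/emerald/Australian, house 3 = teal/onyx/Dane, house 4 = orange/opal/Greek, house 5 = blue/pearl/Brazilian.

5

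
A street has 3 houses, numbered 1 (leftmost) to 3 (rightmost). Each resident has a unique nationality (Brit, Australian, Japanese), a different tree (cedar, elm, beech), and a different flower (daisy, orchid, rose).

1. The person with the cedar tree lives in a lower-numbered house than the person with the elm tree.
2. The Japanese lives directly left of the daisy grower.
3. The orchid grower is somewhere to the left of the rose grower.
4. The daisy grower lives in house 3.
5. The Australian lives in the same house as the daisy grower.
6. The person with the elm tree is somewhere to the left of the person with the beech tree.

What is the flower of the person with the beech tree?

daisy

By clue 4, the daisy grower is in house 3.
From clue 5, the Australian must be in house 3.
Clue 6: the person with the elm tree is in house 2.
From clue 6, the person with the beech tree must be in house 3.
The only tree still possible for house 1 is cedar.
House 1's flower must be orchid (nothing else left).
That leaves rose as the flower for house 2.
Clue 2: the Japanese is in house 2.
That leaves Brit as the nationality for house 1.
So: house 1 = Brit/cedar/orchid, house 2 = Japanese/elm/rose, house 3 = Australian/beech/daisy.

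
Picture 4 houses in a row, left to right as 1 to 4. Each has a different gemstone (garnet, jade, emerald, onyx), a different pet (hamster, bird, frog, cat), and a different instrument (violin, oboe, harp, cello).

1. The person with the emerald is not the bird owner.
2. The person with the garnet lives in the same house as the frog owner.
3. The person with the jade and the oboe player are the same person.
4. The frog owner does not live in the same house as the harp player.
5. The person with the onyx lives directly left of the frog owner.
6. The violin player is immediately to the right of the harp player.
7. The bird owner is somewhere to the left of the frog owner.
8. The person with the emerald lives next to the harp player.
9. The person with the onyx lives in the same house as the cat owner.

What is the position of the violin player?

4

The person with the garnet is narrowed to house 2 or 3 or 4; consider each.
Placing it in house 2 and house 3 leads to a contradiction, so it's in house 4.
From clue 2, the frog owner must be in house 4.
Clue 5 places the person with the onyx in house 3.
Clue 9: the cat owner is in house 3.
The person with the emerald is narrowed to house 1 or 2; consider each.
Placing it in house 1 leads to a contradiction, so it's in house 2.
Clue 1 places the bird owner in house 1.
House 1's gemstone must be jade (nothing else left).
The only pet still possible for house 2 is hamster.
Clue 3 places the oboe player in house 1.
House 3's instrument must be harp (nothing else left).
The violin player is in house 4 (clue 6).
So house 2 gets cello for instrument.
So: house 1 = jade/bird/oboe, house 2 = emerald/hamster/cello, house 3 = onyx/cat/harp, house 4 = garnet/frog/violin.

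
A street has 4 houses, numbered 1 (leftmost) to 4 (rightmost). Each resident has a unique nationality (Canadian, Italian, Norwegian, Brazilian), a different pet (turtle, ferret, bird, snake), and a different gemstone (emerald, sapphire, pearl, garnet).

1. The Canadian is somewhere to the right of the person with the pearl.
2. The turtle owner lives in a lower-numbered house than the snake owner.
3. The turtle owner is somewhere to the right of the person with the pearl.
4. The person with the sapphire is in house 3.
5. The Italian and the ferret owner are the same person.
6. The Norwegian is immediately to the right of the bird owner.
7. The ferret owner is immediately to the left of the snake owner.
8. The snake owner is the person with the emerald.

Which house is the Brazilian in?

From clue 4, the person with the sapphire must be in house 3.
That leaves snake as the pet for house 4.
By clue 7, the ferret owner is in house 3.
Clue 8 places the person with the emerald in house 4.
That leaves bird as the pet for house 1.
House 2 pet: only turtle fits.
The person with the pearl is in house 1 (clue 3).
The Italian is in house 3 (clue 5).
Clue 6: the Norwegian is in house 2.
The only nationality still possible for house 1 is Brazilian.
House 4's nationality must be Canadian (nothing else left).
The only gemstone still possible for house 2 is garnet.
So: house 1 = Brazilian/bird/pearl, house 2 = Norwegian/turtle/garnet, house 3 = Italian/ferret/sapphire, house 4 = Canadian/snake/emerald.

1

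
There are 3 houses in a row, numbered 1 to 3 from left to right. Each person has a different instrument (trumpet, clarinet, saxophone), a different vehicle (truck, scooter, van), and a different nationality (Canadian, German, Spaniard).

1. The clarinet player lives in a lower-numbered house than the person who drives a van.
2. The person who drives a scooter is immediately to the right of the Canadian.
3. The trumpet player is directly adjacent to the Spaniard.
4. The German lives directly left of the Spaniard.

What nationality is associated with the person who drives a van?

Spaniard

House 1 vehicle: only truck fits.
The only nationality still possible for house 3 is Spaniard.
The trumpet player is in house 2 (clue 3).
Clue 4: the German is in house 2.
That leaves clarinet as the instrument for house 1.
House 3 instrument: only saxophone fits.
House 1 nationality: only Canadian fits.
From clue 2, the person who drives a scooter must be in house 2.
The only vehicle still possible for house 3 is van.
So: house 1 = clarinet/truck/Canadian, house 2 = trumpet/scooter/German, house 3 = saxophone/van/Spaniard.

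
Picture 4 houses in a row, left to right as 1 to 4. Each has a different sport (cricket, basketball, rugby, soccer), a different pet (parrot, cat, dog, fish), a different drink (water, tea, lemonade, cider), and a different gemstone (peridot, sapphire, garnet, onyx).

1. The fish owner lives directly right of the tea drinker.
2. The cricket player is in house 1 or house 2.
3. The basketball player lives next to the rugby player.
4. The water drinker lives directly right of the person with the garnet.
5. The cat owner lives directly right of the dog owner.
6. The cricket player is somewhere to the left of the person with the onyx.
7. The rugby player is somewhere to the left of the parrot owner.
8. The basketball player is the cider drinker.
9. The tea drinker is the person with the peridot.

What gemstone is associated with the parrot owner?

onyx

That leaves dog as the pet for house 1.
By clue 5, the cat owner is in house 2.
The cricket player is narrowed to house 1 or 2; consider each.
Placing it in house 2 leads to a contradiction, so it's in house 1.
House 1's drink must be lemonade (nothing else left).
The rugby player is narrowed to house 2 or 3; consider each.
Placing it in house 3 leads to a contradiction, so it's in house 2.
Clue 3: the basketball player is in house 3.
From clue 8, the cider drinker must be in house 3.
House 4 sport: only soccer fits.
The only drink still possible for house 4 is water.
By clue 1, the fish owner is in house 3.
By clue 4, the person with the garnet is in house 3.
By clue 9, the person with the peridot is in house 2.
House 4 pet: only parrot fits.
That leaves tea as the drink for house 2.
The only gemstone still possible for house 1 is sapphire.
House 4 gemstone: only onyx fits.
So: house 1 = cricket/dog/lemonade/sapphire, house 2 = rugby/cat/tea/peridot, house 3 = basketball/fish/cider/garnet, house 4 = soccer/parrot/water/onyx.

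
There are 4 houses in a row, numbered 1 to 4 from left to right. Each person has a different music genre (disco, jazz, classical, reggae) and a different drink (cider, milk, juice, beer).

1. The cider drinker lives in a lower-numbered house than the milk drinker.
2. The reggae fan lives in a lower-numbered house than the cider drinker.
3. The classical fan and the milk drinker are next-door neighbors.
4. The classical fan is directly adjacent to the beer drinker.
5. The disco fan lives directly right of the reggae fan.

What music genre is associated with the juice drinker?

The disco fan is narrowed to house 2 or 3; consider each.
Placing it in house 3 leads to a contradiction, so it's in house 2.
Clue 5 places the reggae fan in house 1.
So house 1 gets juice for drink.
The classical fan is narrowed to house 3 or 4; consider each.
Placing it in house 4 leads to a contradiction, so it's in house 3.
Clue 3: the milk drinker is in house 4.
The only music genre still possible for house 4 is jazz.
That leaves beer as the drink for house 2.
The only drink still possible for house 3 is cider.
So: house 1 = reggae/juice, house 2 = disco/beer, house 3 = classical/cider, house 4 = jazz/milk.

reggae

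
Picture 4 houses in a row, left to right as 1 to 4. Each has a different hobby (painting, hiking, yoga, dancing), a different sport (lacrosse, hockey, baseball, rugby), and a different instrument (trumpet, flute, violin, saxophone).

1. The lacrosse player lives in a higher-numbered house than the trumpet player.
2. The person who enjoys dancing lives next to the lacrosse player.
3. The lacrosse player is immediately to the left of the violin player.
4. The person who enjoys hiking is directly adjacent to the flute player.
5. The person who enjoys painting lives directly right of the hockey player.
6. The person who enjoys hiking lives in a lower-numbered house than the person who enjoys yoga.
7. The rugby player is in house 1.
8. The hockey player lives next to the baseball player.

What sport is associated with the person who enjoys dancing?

hockey

From clue 7, the rugby player must be in house 1.
The only sport still possible for house 4 is baseball.
From clue 8, the hockey player must be in house 3.
So house 2 gets lacrosse for sport.
Clue 1 places the trumpet player in house 1.
Clue 3: the violin player is in house 3.
Clue 5: the person who enjoys painting is in house 4.
Clue 6 places the person who enjoys hiking in house 1.
House 2's hobby must be yoga (nothing else left).
House 3's hobby must be dancing (nothing else left).
By clue 4, the flute player is in house 2.
House 4 instrument: only saxophone fits.
So: house 1 = hiking/rugby/trumpet, house 2 = yoga/lacrosse/flute, house 3 = dancing/hockey/violin, house 4 = painting/baseball/saxophone.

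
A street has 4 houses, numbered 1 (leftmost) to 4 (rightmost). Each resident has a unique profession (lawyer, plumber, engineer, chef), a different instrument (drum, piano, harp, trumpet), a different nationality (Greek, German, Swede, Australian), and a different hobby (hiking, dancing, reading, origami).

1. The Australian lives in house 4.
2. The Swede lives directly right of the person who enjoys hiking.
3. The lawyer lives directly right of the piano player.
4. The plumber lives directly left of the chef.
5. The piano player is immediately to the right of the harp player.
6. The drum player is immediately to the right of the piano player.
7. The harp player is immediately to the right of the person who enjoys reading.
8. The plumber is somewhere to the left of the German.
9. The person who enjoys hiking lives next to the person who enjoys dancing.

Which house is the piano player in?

3

From clue 1, the Australian must be in house 4.
The harp player is in house 2 (clue 7).
By clue 7, the person who enjoys reading is in house 1.
So house 1 gets trumpet for instrument.
House 4 instrument: only drum fits.
House 1 nationality: only Greek fits.
By clue 2, the Swede is in house 3.
From clue 2, the person who enjoys hiking must be in house 2.
Clue 3: the lawyer is in house 4.
Clue 9 places the person who enjoys dancing in house 3.
The only instrument still possible for house 3 is piano.
House 2's nationality must be German (nothing else left).
House 4 hobby: only origami fits.
By clue 8, the plumber is in house 1.
Clue 4 places the chef in house 2.
House 3's profession must be engineer (nothing else left).
So: house 1 = plumber/trumpet/Greek/reading, house 2 = chef/harp/German/hiking, house 3 = engineer/piano/Swede/dancing, house 4 = lawyer/drum/Australian/origami.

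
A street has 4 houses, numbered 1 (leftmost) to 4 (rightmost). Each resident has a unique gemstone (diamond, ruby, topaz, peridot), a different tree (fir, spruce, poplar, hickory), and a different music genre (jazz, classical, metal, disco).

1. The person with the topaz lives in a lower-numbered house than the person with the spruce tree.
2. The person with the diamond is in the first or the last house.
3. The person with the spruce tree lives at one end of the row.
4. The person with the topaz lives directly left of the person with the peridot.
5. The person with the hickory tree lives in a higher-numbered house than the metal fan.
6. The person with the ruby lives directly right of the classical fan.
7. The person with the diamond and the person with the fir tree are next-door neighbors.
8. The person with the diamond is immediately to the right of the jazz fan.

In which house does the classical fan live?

The person with the spruce tree is in house 4 (clue 3).
By clue 8, the person with the diamond is in house 4.
Clue 8 places the jazz fan in house 3.
House 1's gemstone must be topaz (nothing else left).
So house 1 gets poplar for tree.
The only music genre still possible for house 4 is disco.
Clue 4: the person with the peridot is in house 2.
By clue 7, the person with the fir tree is in house 3.
House 3's gemstone must be ruby (nothing else left).
So house 2 gets hickory for tree.
From clue 5, the metal fan must be in house 1.
The classical fan is in house 2 (clue 6).
So: house 1 = topaz/poplar/metal, house 2 = peridot/hickory/classical, house 3 = ruby/fir/jazz, house 4 = diamond/spruce/disco.

2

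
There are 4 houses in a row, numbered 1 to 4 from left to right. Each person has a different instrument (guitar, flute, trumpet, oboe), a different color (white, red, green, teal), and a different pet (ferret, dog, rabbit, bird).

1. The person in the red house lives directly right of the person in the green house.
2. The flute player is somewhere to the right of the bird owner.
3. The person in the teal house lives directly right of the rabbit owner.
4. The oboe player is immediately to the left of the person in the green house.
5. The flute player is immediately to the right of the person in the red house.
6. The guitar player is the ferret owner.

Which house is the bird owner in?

1

That leaves white as the color for house 1.
That leaves teal as the color for house 4.
The person in the red house is in house 3 (clue 1).
By clue 1, the person in the green house is in house 2.
Clue 3 places the rabbit owner in house 3.
Clue 4: the oboe player is in house 1.
Clue 5 places the flute player in house 4.
By clue 6, the guitar player is in house 2.
The ferret owner is in house 2 (clue 6).
The only instrument still possible for house 3 is trumpet.
That leaves bird as the pet for house 1.
So house 4 gets dog for pet.
So: house 1 = oboe/white/bird, house 2 = guitar/green/ferret, house 3 = trumpet/red/rabbit, house 4 = flute/teal/dog.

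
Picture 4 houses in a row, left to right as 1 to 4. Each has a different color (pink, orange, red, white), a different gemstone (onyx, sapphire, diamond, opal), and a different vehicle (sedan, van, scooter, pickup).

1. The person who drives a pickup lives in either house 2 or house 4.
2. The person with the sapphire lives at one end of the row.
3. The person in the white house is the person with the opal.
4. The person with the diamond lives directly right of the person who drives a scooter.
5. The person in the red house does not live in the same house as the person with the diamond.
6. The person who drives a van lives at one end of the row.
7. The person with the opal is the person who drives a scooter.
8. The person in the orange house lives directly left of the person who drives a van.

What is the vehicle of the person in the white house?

scooter

By clue 8, the person in the orange house is in house 3.
Clue 8: the person who drives a van is in house 4.
So house 2 gets pickup for vehicle.
By clue 7, the person with the opal is in house 1.
Clue 7 places the person who drives a scooter in house 1.
So house 3 gets onyx for gemstone.
House 3's vehicle must be sedan (nothing else left).
From clue 3, the person in the white house must be in house 1.
Clue 4: the person with the diamond is in house 2.
So house 2 gets pink for color.
House 4 color: only red fits.
That leaves sapphire as the gemstone for house 4.
So: house 1 = white/opal/scooter, house 2 = pink/diamond/pickup, house 3 = orange/onyx/sedan, house 4 = red/sapphire/van.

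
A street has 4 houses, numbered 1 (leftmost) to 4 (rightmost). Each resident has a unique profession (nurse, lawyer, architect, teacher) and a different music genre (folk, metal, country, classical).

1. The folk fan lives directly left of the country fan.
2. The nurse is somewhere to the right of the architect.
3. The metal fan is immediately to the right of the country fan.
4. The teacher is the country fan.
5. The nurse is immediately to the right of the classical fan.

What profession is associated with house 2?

nurse

House 4's music genre must be metal (nothing else left).
From clue 3, the country fan must be in house 3.
From clue 4, the teacher must be in house 3.
Clue 1 places the folk fan in house 2.
By clue 5, the nurse is in house 2.
The classical fan is in house 1 (clue 5).
The only profession still possible for house 1 is architect.
House 4's profession must be lawyer (nothing else left).
So: house 1 = architect/classical, house 2 = nurse/folk, house 3 = teacher/country, house 4 = lawyer/metal.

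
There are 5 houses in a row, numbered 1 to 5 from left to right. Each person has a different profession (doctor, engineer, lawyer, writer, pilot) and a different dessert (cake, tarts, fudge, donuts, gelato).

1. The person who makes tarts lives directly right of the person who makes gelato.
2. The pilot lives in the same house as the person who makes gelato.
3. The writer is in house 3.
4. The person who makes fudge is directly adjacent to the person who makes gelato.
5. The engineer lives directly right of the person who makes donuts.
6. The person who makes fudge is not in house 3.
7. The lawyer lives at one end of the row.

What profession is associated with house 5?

The writer is in house 3 (clue 3).
The lawyer is narrowed to house 1 or 5; consider each.
Placing it in house 5 leads to a contradiction, so it's in house 1.
The pilot is narrowed to house 2 or 4; consider each.
Placing it in house 4 leads to a contradiction, so it's in house 2.
From clue 2, the person who makes gelato must be in house 2.
By clue 4, the person who makes fudge is in house 1.
From clue 1, the person who makes tarts must be in house 3.
House 4's dessert must be donuts (nothing else left).
House 5's dessert must be cake (nothing else left).
Clue 5: the engineer is in house 5.
So house 4 gets doctor for profession.
So: house 1 = lawyer/fudge, house 2 = pilot/gelato, house 3 = writer/tarts, house 4 = doctor/donuts, house 5 = engineer/cake.

engineer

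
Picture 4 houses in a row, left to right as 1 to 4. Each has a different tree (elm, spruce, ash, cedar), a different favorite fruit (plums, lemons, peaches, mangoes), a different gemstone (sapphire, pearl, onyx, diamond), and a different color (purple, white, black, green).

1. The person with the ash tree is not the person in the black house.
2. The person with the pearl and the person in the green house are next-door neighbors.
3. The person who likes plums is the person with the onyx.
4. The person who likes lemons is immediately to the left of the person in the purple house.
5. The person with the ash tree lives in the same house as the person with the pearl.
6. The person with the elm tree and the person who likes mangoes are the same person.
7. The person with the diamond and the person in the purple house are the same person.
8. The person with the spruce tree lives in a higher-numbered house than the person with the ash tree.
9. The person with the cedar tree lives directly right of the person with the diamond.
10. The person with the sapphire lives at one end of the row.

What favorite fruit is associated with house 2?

The person with the cedar tree is narrowed to house 3 or 4; consider each.
Placing it in house 3 leads to a contradiction, so it's in house 4.
From clue 9, the person with the diamond must be in house 3.
The person in the purple house is in house 3 (clue 7).
By clue 4, the person who likes lemons is in house 2.
That leaves pearl as the gemstone for house 2.
The person in the green house is in house 1 (clue 2).
Clue 5: the person with the ash tree is in house 2.
By clue 8, the person with the spruce tree is in house 3.
House 1's tree must be elm (nothing else left).
The person in the black house is in house 4 (clue 1).
The person who likes mangoes is in house 1 (clue 6).
House 3's favorite fruit must be peaches (nothing else left).
House 4's favorite fruit must be plums (nothing else left).
The only color still possible for house 2 is white.
Clue 3 places the person with the onyx in house 4.
So house 1 gets sapphire for gemstone.
So: house 1 = elm/mangoes/sapphire/green, house 2 = ash/lemons/pearl/white, house 3 = spruce/peaches/diamond/purple, house 4 = cedar/plums/onyx/black.

lemons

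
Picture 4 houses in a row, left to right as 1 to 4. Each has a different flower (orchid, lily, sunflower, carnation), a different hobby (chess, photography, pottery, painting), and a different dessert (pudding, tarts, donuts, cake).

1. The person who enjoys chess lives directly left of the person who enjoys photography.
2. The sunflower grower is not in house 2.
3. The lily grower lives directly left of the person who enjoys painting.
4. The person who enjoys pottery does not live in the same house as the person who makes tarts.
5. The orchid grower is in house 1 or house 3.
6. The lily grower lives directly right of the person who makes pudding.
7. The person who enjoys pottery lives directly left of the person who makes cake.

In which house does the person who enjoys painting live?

The lily grower is narrowed to house 2 or 3; consider each.
Placing it in house 2 leads to a contradiction, so it's in house 3.
From clue 3, the person who enjoys painting must be in house 4.
Clue 6 places the person who makes pudding in house 2.
The only flower still possible for house 2 is carnation.
House 4 flower: only sunflower fits.
House 1 flower: only orchid fits.
So house 1 gets chess for hobby.
Clue 1 places the person who enjoys photography in house 2.
House 3 hobby: only pottery fits.
Clue 7 places the person who makes cake in house 4.
So house 3 gets donuts for dessert.
That leaves tarts as the dessert for house 1.
So: house 1 = orchid/chess/tarts, house 2 = carnation/photography/pudding, house 3 = lily/pottery/donuts, house 4 = sunflower/painting/cake.

4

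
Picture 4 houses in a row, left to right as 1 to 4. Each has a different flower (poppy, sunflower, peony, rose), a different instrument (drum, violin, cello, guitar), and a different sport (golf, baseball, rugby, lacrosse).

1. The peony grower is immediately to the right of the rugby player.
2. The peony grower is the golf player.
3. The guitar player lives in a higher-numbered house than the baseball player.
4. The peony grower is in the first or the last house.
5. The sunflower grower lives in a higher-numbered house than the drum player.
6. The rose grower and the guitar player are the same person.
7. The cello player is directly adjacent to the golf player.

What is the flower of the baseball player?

From clue 4, the peony grower must be in house 4.
House 1 flower: only poppy fits.
From clue 1, the rugby player must be in house 3.
By clue 2, the golf player is in house 4.
The cello player is in house 3 (clue 7).
The only instrument still possible for house 2 is guitar.
So house 4 gets violin for instrument.
Clue 3 places the baseball player in house 1.
By clue 6, the rose grower is in house 2.
That leaves sunflower as the flower for house 3.
That leaves drum as the instrument for house 1.
House 2's sport must be lacrosse (nothing else left).
So: house 1 = poppy/drum/baseball, house 2 = rose/guitar/lacrosse, house 3 = sunflower/cello/rugby, house 4 = peony/violin/golf.

poppy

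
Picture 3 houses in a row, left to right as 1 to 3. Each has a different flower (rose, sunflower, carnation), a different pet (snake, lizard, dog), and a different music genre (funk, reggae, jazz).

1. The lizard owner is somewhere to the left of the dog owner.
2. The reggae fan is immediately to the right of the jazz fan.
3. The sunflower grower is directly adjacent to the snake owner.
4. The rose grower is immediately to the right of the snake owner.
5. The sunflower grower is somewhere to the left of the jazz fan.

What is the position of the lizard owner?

The sunflower grower is in house 1 (clue 5).
Clue 5: the jazz fan is in house 2.
So house 3 gets dog for pet.
House 1's music genre must be funk (nothing else left).
So house 3 gets reggae for music genre.
From clue 3, the snake owner must be in house 2.
Clue 4: the rose grower is in house 3.
The only flower still possible for house 2 is carnation.
The only pet still possible for house 1 is lizard.
So: house 1 = sunflower/lizard/funk, house 2 = carnation/snake/jazz, house 3 = rose/dog/reggae.

1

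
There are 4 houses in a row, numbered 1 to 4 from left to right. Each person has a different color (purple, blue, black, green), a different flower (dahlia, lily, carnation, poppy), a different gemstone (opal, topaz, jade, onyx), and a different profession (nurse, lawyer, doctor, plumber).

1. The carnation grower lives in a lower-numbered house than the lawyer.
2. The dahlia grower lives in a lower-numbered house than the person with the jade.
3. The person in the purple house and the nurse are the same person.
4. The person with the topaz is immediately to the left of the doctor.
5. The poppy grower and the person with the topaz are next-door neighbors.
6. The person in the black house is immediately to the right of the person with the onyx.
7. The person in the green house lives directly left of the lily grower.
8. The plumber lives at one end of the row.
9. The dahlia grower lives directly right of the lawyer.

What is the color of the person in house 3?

purple

By clue 9, the dahlia grower is in house 3.
The lawyer is in house 2 (clue 9).
Clue 1: the carnation grower is in house 1.
Clue 2 places the person with the jade in house 4.
The person with the topaz is in house 3 (clue 5).
The doctor is in house 4 (clue 4).
House 1 profession: only plumber fits.
That leaves nurse as the profession for house 3.
Clue 3 places the person in the purple house in house 3.
The only color still possible for house 1 is green.
That leaves black as the color for house 2.
House 4's color must be blue (nothing else left).
Clue 6: the person with the onyx is in house 1.
Clue 7 places the lily grower in house 2.
House 4 flower: only poppy fits.
House 2's gemstone must be opal (nothing else left).
So: house 1 = green/carnation/onyx/plumber, house 2 = black/lily/opal/lawyer, house 3 = purple/dahlia/topaz/nurse, house 4 = blue/poppy/jade/doctor.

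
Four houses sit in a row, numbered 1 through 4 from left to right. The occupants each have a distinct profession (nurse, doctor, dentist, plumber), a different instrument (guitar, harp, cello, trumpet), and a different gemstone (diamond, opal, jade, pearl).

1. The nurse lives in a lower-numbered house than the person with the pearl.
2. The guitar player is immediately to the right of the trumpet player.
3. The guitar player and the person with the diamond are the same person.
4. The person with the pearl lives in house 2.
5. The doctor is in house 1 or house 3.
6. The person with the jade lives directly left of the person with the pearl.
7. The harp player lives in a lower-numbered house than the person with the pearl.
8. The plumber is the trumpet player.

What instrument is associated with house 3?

guitar

The person with the pearl is in house 2 (clue 4).
Clue 6 places the person with the jade in house 1.
From clue 7, the harp player must be in house 1.
House 4's profession must be dentist (nothing else left).
Clue 1: the nurse is in house 1.
So house 2 gets plumber for profession.
So house 3 gets doctor for profession.
From clue 8, the trumpet player must be in house 2.
From clue 2, the guitar player must be in house 3.
Clue 3 places the person with the diamond in house 3.
The only instrument still possible for house 4 is cello.
The only gemstone still possible for house 4 is opal.
So: house 1 = nurse/harp/jade, house 2 = plumber/trumpet/pearl, house 3 = doctor/guitar/diamond, house 4 = dentist/cello/opal.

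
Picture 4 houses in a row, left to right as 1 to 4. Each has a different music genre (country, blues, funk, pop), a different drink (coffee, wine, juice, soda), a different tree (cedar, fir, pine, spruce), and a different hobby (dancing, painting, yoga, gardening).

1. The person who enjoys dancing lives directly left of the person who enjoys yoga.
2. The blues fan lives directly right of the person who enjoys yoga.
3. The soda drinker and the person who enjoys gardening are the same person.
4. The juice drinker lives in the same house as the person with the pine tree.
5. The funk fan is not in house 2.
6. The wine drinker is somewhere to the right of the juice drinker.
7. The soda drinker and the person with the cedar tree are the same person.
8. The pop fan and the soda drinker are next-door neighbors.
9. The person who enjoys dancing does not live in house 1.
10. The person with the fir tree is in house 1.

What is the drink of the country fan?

By clue 10, the person with the fir tree is in house 1.
Clue 1 places the person who enjoys dancing in house 2.
Clue 1 places the person who enjoys yoga in house 3.
From clue 2, the blues fan must be in house 4.
The only drink still possible for house 1 is coffee.
From clue 3, the soda drinker must be in house 4.
Clue 3: the person who enjoys gardening is in house 4.
Clue 7 places the person with the cedar tree in house 4.
By clue 8, the pop fan is in house 3.
House 2's music genre must be country (nothing else left).
That leaves juice as the drink for house 2.
That leaves wine as the drink for house 3.
That leaves painting as the hobby for house 1.
By clue 4, the person with the pine tree is in house 2.
House 1 music genre: only funk fits.
That leaves spruce as the tree for house 3.
So: house 1 = funk/coffee/fir/painting, house 2 = country/juice/pine/dancing, house 3 = pop/wine/spruce/yoga, house 4 = blues/soda/cedar/gardening.

juice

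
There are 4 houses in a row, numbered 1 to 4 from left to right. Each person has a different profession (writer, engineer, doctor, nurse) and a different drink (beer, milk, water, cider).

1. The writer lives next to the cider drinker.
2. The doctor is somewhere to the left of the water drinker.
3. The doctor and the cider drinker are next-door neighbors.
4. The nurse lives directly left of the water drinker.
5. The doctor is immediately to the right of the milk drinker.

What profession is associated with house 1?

engineer

The doctor is narrowed to house 2 or 3; consider each.
Placing it in house 3 leads to a contradiction, so it's in house 2.
Clue 5 places the milk drinker in house 1.
House 3 profession: only nurse fits.
So house 2 gets beer for drink.
So house 3 gets cider for drink.
That leaves water as the drink for house 4.
The writer is in house 4 (clue 1).
That leaves engineer as the profession for house 1.
So: house 1 = engineer/milk, house 2 = doctor/beer, house 3 = nurse/cider, house 4 = writer/water.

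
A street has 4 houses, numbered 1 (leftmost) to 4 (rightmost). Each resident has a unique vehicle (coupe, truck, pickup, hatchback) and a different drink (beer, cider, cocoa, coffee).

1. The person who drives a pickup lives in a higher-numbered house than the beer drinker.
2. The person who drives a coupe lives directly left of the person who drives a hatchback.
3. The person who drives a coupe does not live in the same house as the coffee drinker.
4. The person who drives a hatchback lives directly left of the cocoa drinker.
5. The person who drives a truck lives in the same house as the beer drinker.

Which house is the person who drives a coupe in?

2

House 4's vehicle must be pickup (nothing else left).
The person who drives a coupe is narrowed to house 1 or 2; consider each.
Placing it in house 1 leads to a contradiction, so it's in house 2.
From clue 2, the person who drives a hatchback must be in house 3.
Clue 4 places the cocoa drinker in house 4.
The only vehicle still possible for house 1 is truck.
The beer drinker is in house 1 (clue 5).
So house 2 gets cider for drink.
That leaves coffee as the drink for house 3.
So: house 1 = truck/beer, house 2 = coupe/cider, house 3 = hatchback/coffee, house 4 = pickup/cocoa.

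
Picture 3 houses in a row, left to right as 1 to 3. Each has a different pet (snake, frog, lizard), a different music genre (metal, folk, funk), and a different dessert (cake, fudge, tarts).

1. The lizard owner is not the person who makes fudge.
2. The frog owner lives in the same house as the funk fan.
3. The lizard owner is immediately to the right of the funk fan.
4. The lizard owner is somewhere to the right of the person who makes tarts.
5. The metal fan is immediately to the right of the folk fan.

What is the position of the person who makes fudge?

That leaves metal as the music genre for house 3.
The folk fan is in house 2 (clue 5).
So house 1 gets funk for music genre.
By clue 2, the frog owner is in house 1.
Clue 3 places the lizard owner in house 2.
From clue 4, the person who makes tarts must be in house 1.
So house 3 gets snake for pet.
Clue 1 places the person who makes fudge in house 3.
So house 2 gets cake for dessert.
So: house 1 = frog/funk/tarts, house 2 = lizard/folk/cake, house 3 = snake/metal/fudge.

3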